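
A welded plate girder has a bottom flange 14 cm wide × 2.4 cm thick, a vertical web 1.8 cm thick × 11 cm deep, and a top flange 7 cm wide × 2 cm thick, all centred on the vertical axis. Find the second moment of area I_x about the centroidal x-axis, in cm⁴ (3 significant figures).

I_x ≈ 2050 cm⁴

Decompose the section into non-overlapping parts with the origin at the bottom-left of its bounding rectangle.
Bottom plate: 14 × 2.4, A = 33.6 cm², y = 1.2 cm, Ī = 16.128 cm⁴.
Web plate: 1.8 × 11, A = 19.8 cm², y = 7.9 cm, Ī = 199.65 cm⁴.
Top plate: 7 × 2, A = 14 cm², y = 14.4 cm, Ī = 4.6667 cm⁴.
Centroid: ȳ = ΣA·y / ΣA = 5.9101 cm.
Transfer each piece to the centroidal x-axis using Ī + A·d² with d = y − 5.9101:
  bottom plate: d = -4.7101 cm → contributes +761.54 cm⁴
  web plate: d = 1.9899 cm → contributes +278.05 cm⁴
  top plate: d = 8.4899 cm → contributes +1013.8 cm⁴
Total I = 2053.4 cm⁴.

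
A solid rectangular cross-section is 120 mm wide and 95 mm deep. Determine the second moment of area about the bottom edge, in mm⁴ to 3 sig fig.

The section: 120 × 95, A = 11 400 mm², y = 47.5 mm, Ī = 8 573 750 mm⁴.
Transfer it to a horizontal axis along the bottom face using Ī + A·d² with d = y − 0:
  the section: d = 47.5 mm → contributes +34 295 000 mm⁴
Total I = 34 295 000 mm⁴.

I_base ≈ 3.43 × 10⁷ mm⁴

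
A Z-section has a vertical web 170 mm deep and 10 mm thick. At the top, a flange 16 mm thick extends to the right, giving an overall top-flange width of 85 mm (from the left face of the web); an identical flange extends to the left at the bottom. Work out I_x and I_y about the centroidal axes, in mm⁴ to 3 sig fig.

Break the section into simple shapes (no overlaps), measuring from the bottom-left corner of the bounding box.
Web: 10 × 170, A = 1 700 mm², y = 85 mm, Ī = 4 094 167 mm⁴.
Top flange (beyond web): 75 × 16, A = 1 200 mm², y = 162 mm, Ī = 25 600 mm⁴.
Bottom flange (beyond web): 75 × 16, A = 1 200 mm², y = 8 mm, Ī = 25 600 mm⁴.
Centroid: ȳ = ΣA·y / ΣA = 85 mm.
Transfer each piece to the centroidal x-axis using Ī + A·d² with d = y − 85:
  web: d = 0 mm → contributes +4 094 167 mm⁴
  top flange (beyond web): d = 77 mm → contributes +7 140 400 mm⁴
  bottom flange (beyond web): d = -77 mm → contributes +7 140 400 mm⁴
Total I = 18 374 967 mm⁴.
For the y-axis: x̄ = 80 mm.
Repeating about the centroidal y-axis gives I_y = 5 474 167 mm⁴.

I_x ≈ 1.84 × 10⁷ mm⁴, I_y ≈ 5.47 × 10⁶ mm⁴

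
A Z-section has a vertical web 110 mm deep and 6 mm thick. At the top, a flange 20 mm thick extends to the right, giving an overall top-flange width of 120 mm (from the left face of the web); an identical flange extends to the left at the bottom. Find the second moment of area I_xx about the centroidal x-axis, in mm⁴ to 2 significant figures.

I_xx ≈ 1.0 × 10⁷ mm⁴

Break the section into simple shapes (no overlaps), measuring from the bottom-left corner of the bounding box.
Web: 6 × 110, A = 660 mm², y = 55 mm, Ī = 665 500 mm⁴.
Top flange (beyond web): 114 × 20, A = 2 280 mm², y = 100 mm, Ī = 76 000 mm⁴.
Bottom flange (beyond web): 114 × 20, A = 2 280 mm², y = 10 mm, Ī = 76 000 mm⁴.
Centroid: ȳ = ΣA·y / ΣA = 55 mm.
Transfer each piece to the centroidal x-axis using Ī + A·d² with d = y − 55:
  web: d = 0 mm → contributes +665 500 mm⁴
  top flange (beyond web): d = 45 mm → contributes +4 693 000 mm⁴
  bottom flange (beyond web): d = -45 mm → contributes +4 693 000 mm⁴
Total I = 10 051 500 mm⁴.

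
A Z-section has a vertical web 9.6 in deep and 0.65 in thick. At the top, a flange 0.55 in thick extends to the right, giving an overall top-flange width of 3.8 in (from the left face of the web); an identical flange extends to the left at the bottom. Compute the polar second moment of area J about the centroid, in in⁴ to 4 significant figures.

J ≈ 134.6 in⁴

Split into non-overlapping primitives; take the origin at the lower-left of the bounding box.
Web: 0.65 × 9.6, A = 6.24 in², y = 4.8 in, Ī = 47.9232 in⁴.
Top flange (beyond web): 3.15 × 0.55, A = 1.7325 in², y = 9.325 in, Ī = 0.0436734 in⁴.
Bottom flange (beyond web): 3.15 × 0.55, A = 1.7325 in², y = 0.275 in, Ī = 0.0436734 in⁴.
Centroid: ȳ = ΣA·y / ΣA = 4.8 in.
Transfer each piece to the centroidal x-axis using Ī + A·d² with d = y − 4.8:
  web: d = 0 in → contributes +47.9232 in⁴
  top flange (beyond web): d = 4.525 in → contributes +35.5177 in⁴
  bottom flange (beyond web): d = -4.525 in → contributes +35.5177 in⁴
Total I = 118.959 in⁴.
For the y-axis: x̄ = 3.475 in.
Repeating about the centroidal y-axis gives I_y = 15.5935 in⁴.
Polar second moment: J = I_x + I_y = 134.552 in⁴.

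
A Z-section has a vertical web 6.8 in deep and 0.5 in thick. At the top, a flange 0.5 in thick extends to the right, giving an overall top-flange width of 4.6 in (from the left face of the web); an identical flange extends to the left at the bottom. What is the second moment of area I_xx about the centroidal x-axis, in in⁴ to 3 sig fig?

Treat the section as a set of non-overlapping primitives; coordinates are from the bounding-box lower-left.
Web: 0.5 × 6.8, A = 3.4 in², y = 3.4 in, Ī = 13.101 in⁴.
Top flange (beyond web): 4.1 × 0.5, A = 2.05 in², y = 6.55 in, Ī = 0.042708 in⁴.
Bottom flange (beyond web): 4.1 × 0.5, A = 2.05 in², y = 0.25 in, Ī = 0.042708 in⁴.
Centroid: ȳ = ΣA·y / ΣA = 3.4 in.
Transfer each piece to the centroidal x-axis using Ī + A·d² with d = y − 3.4:
  web: d = 0 in → contributes +13.101 in⁴
  top flange (beyond web): d = 3.15 in → contributes +20.384 in⁴
  bottom flange (beyond web): d = -3.15 in → contributes +20.384 in⁴
Total I = 53.869 in⁴.

I_xx ≈ 53.9 in⁴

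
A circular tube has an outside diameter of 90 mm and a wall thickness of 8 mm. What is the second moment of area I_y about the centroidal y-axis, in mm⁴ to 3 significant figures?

I_y ≈ 1.75 × 10⁶ mm⁴

Decompose the section into non-overlapping parts with the origin at the bottom-left of its bounding rectangle.
Outer circle: ⌀90, A = 6361.7 mm², x = 45 mm, Ī = 3 220 623 mm⁴.
Bore (subtracted): ⌀74, A = 4300.8 mm², x = 45 mm, Ī = 1 471 963 mm⁴.
By symmetry the centroid is at mid-width, x̄ = 45 mm.
All pieces are centred on the centroidal y-axis, so I = ΣĪ (holes subtracted) = 1 748 661 mm⁴.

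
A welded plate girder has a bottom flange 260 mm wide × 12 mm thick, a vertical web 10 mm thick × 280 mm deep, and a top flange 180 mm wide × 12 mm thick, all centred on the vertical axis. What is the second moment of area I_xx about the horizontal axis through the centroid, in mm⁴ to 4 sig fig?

I_xx ≈ 1.285 × 10⁸ mm⁴

Decompose the section into non-overlapping parts with the origin at the bottom-left of its bounding rectangle.
Bottom plate: 260 × 12, A = 3 120 mm², y = 6 mm, Ī = 37 440 mm⁴.
Web plate: 10 × 280, A = 2 800 mm², y = 152 mm, Ī = 18 293 333 mm⁴.
Top plate: 180 × 12, A = 2 160 mm², y = 298 mm, Ī = 25 920 mm⁴.
Centroid: ȳ = ΣA·y / ΣA = 134.653 mm.
Transfer each piece to the horizontal axis through the centroid using Ī + A·d² with d = y − 134.653:
  bottom plate: d = -128.653 mm → contributes +51 678 788 mm⁴
  web plate: d = 17.3465 mm → contributes +19 135 860 mm⁴
  top plate: d = 163.347 mm → contributes +57 659 235 mm⁴
Total I = 128 473 883 mm⁴.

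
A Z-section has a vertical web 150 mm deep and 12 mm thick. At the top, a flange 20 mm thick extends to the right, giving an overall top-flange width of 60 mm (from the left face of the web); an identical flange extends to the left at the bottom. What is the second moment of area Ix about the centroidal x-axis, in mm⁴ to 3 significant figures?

Decompose the section into non-overlapping parts with the origin at the bottom-left of its bounding rectangle.
Web: 12 × 150, A = 1 800 mm², y = 75 mm, Ī = 3 375 000 mm⁴.
Top flange (beyond web): 48 × 20, A = 960 mm², y = 140 mm, Ī = 32 000 mm⁴.
Bottom flange (beyond web): 48 × 20, A = 960 mm², y = 10 mm, Ī = 32 000 mm⁴.
Centroid: ȳ = ΣA·y / ΣA = 75 mm.
Transfer each piece to the centroidal x-axis using Ī + A·d² with d = y − 75:
  web: d = 0 mm → contributes +3 375 000 mm⁴
  top flange (beyond web): d = 65 mm → contributes +4 088 000 mm⁴
  bottom flange (beyond web): d = -65 mm → contributes +4 088 000 mm⁴
Total I = 11 551 000 mm⁴.

Ix ≈ 1.16 × 10⁷ mm⁴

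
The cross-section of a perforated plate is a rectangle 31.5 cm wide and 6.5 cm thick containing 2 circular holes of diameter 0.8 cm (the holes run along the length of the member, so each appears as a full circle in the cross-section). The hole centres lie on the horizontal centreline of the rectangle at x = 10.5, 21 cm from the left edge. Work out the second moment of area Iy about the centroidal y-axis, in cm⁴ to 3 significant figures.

Decompose the section into non-overlapping parts with the origin at the bottom-left of its bounding rectangle.
Plate: 31.5 × 6.5, A = 204.75 cm², x = 15.75 cm, Ī = 16 930 cm⁴.
Hole 1 (subtracted): ⌀0.8, A = 0.50265 cm², x = 10.5 cm, Ī = 0.020106 cm⁴.
Hole 2 (subtracted): ⌀0.8, A = 0.50265 cm², x = 21 cm, Ī = 0.020106 cm⁴.
By symmetry the centroid is at mid-width, x̄ = 15.75 cm.
Transfer each piece to the centroidal y-axis using Ī + A·d² with d = x − 15.75:
  plate: d = 0 cm → contributes +16 930 cm⁴
  hole 1: d = -5.25 cm → contributes −13.875 cm⁴
  hole 2: d = 5.25 cm → contributes −13.875 cm⁴
Total I = 16 903 cm⁴.

Iy ≈ 1.69 × 10⁴ cm⁴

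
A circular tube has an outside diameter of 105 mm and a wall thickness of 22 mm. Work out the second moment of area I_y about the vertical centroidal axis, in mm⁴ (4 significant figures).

I_y ≈ 5.287 × 10⁶ mm⁴

Treat the section as a set of non-overlapping primitives; coordinates are from the bounding-box lower-left.
Outer circle: ⌀105, A = 8659.01 mm², x = 52.5 mm, Ī = 5 966 602 mm⁴.
Bore (subtracted): ⌀61, A = 2922.47 mm², x = 52.5 mm, Ī = 679 656 mm⁴.
By symmetry the centroid is at mid-width, x̄ = 52.5 mm.
All pieces are centred on the vertical centroidal axis, so I = ΣĪ (holes subtracted) = 5 286 946 mm⁴.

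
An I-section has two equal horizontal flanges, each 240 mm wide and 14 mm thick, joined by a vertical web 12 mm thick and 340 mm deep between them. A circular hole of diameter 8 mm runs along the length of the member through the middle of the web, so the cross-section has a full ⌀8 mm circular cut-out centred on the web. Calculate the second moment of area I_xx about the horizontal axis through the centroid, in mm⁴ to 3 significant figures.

I_xx ≈ 2.50 × 10⁸ mm⁴

Treat the section as a set of non-overlapping primitives; coordinates are from the bounding-box lower-left.
Bottom flange: 240 × 14, A = 3 360 mm², y = 7 mm, Ī = 54 880 mm⁴.
Web: 12 × 340, A = 4 080 mm², y = 184 mm, Ī = 39 304 000 mm⁴.
Top flange: 240 × 14, A = 3 360 mm², y = 361 mm, Ī = 54 880 mm⁴.
Hole (subtracted): ⌀8, A = 50.265 mm², y = 184 mm, Ī = 201.06 mm⁴.
By symmetry the centroid is at mid-height, ȳ = 184 mm.
Transfer each piece to the horizontal axis through the centroid using Ī + A·d² with d = y − 184:
  bottom flange: d = -177 mm → contributes +105 320 320 mm⁴
  web: d = 0 mm → contributes +39 304 000 mm⁴
  top flange: d = 177 mm → contributes +105 320 320 mm⁴
  hole: d = 0 mm → contributes −201.06 mm⁴
Total I = 249 944 439 mm⁴.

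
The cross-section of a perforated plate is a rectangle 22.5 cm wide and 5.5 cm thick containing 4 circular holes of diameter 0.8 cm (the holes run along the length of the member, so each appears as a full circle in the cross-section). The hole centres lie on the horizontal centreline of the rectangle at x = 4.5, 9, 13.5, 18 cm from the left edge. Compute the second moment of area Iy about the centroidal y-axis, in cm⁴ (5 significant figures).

Iy ≈ 5169.7 cm⁴

Decompose the section into non-overlapping parts with the origin at the bottom-left of its bounding rectangle.
Plate: 22.5 × 5.5, A = 123.75 cm², x = 11.25 cm, Ī = 5220.703 cm⁴.
Hole 1 (subtracted): ⌀0.8, A = 0.5026548 cm², x = 4.5 cm, Ī = 0.02010619 cm⁴.
Hole 2 (subtracted): ⌀0.8, A = 0.5026548 cm², x = 9 cm, Ī = 0.02010619 cm⁴.
Hole 3 (subtracted): ⌀0.8, A = 0.5026548 cm², x = 13.5 cm, Ī = 0.02010619 cm⁴.
Hole 4 (subtracted): ⌀0.8, A = 0.5026548 cm², x = 18 cm, Ī = 0.02010619 cm⁴.
By symmetry the centroid is at mid-width, x̄ = 11.25 cm.
Transfer each piece to the centroidal y-axis using Ī + A·d² with d = x − 11.25:
  plate: d = 0 cm → contributes +5220.703 cm⁴
  hole 1: d = -6.75 cm → contributes −22.92232 cm⁴
  hole 2: d = -2.25 cm → contributes −2.564796 cm⁴
  hole 3: d = 2.25 cm → contributes −2.564796 cm⁴
  hole 4: d = 6.75 cm → contributes −22.92232 cm⁴
Total I = 5169.729 cm⁴.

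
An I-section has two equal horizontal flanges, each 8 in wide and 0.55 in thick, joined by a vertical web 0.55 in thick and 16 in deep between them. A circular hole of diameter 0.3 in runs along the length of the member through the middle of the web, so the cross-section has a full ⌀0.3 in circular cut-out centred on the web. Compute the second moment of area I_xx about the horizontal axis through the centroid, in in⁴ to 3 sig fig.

Decompose the section into non-overlapping parts with the origin at the bottom-left of its bounding rectangle.
Bottom flange: 8 × 0.55, A = 4.4 in², y = 0.275 in, Ī = 0.11092 in⁴.
Web: 0.55 × 16, A = 8.8 in², y = 8.55 in, Ī = 187.73 in⁴.
Top flange: 8 × 0.55, A = 4.4 in², y = 16.825 in, Ī = 0.11092 in⁴.
Hole (subtracted): ⌀0.3, A = 0.070686 in², y = 8.55 in, Ī = 0.00039761 in⁴.
By symmetry the centroid is at mid-height, ȳ = 8.55 in.
Transfer each piece to the horizontal axis through the centroid using Ī + A·d² with d = y − 8.55:
  bottom flange: d = -8.275 in → contributes +301.4 in⁴
  web: d = 0 in → contributes +187.73 in⁴
  top flange: d = 8.275 in → contributes +301.4 in⁴
  hole: d = 0 in → contributes −0.00039761 in⁴
Total I = 790.54 in⁴.

I_xx ≈ 791 in⁴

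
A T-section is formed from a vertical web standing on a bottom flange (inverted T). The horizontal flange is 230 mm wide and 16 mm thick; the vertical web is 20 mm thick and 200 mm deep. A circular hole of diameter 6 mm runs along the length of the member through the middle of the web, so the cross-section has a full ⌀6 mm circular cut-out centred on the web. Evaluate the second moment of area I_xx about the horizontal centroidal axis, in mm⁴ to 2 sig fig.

I_xx ≈ 3.6 × 10⁷ mm⁴

Treat the section as a set of non-overlapping primitives; coordinates are from the bounding-box lower-left.
Flange: 230 × 16, A = 3 680 mm², y = 8 mm, Ī = 78 507 mm⁴.
Web: 20 × 200, A = 4 000 mm², y = 116 mm, Ī = 13 333 333 mm⁴.
Hole (subtracted): ⌀6, A = 28.27 mm², y = 116 mm, Ī = 63.62 mm⁴.
Centroid: ȳ = ΣA·y / ΣA = 64.06 mm.
Transfer each piece to the horizontal centroidal axis using Ī + A·d² with d = y − 64.06:
  flange: d = -56.06 mm → contributes +11 643 224 mm⁴
  web: d = 51.94 mm → contributes +24 124 897 mm⁴
  hole: d = 51.94 mm → contributes −76 345 mm⁴
Total I = 35 691 776 mm⁴.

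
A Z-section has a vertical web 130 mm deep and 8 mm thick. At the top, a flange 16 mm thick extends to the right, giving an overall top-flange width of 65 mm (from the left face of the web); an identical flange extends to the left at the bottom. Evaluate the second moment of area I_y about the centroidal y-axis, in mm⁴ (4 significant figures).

Split into non-overlapping primitives; take the origin at the lower-left of the bounding box.
Web: 8 × 130, A = 1 040 mm², x = 61 mm, Ī = 5546.67 mm⁴.
Top flange (beyond web): 57 × 16, A = 912 mm², x = 93.5 mm, Ī = 246 924 mm⁴.
Bottom flange (beyond web): 57 × 16, A = 912 mm², x = 28.5 mm, Ī = 246 924 mm⁴.
Centroid: x̄ = ΣA·x / ΣA = 61 mm.
Transfer each piece to the centroidal y-axis using Ī + A·d² with d = x − 61:
  web: d = 0 mm → contributes +5546.67 mm⁴
  top flange (beyond web): d = 32.5 mm → contributes +1 210 224 mm⁴
  bottom flange (beyond web): d = -32.5 mm → contributes +1 210 224 mm⁴
Total I = 2 425 995 mm⁴.

I_y ≈ 2.426 × 10⁶ mm⁴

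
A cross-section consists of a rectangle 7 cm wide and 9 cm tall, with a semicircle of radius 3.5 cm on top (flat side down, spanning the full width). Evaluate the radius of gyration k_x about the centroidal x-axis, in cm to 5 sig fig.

k_x ≈ 3.4339 cm

Decompose the section into non-overlapping parts with the origin at the bottom-left of its bounding rectangle.
Rectangular body: 7 × 9, A = 63 cm², y = 4.5 cm, Ī = 425.25 cm⁴.
Semicircular cap: semicircle r = 3.5, A = 19.24226 cm², y = 10.48545 cm, Ī = 16.4704 cm⁴.
Centroid: ȳ = ΣA·y / ΣA = 5.900417 cm.
Transfer each piece to the centroidal x-axis using Ī + A·d² with d = y − 5.900417:
  rectangular body: d = -1.400417 cm → contributes +548.8036 cm⁴
  semicircular cap: d = 4.585029 cm → contributes +420.9905 cm⁴
Total I = 969.7941 cm⁴.
Radius of gyration: k = √(I/A) = √(969.7941 / 82.24226) = 3.433937 cm.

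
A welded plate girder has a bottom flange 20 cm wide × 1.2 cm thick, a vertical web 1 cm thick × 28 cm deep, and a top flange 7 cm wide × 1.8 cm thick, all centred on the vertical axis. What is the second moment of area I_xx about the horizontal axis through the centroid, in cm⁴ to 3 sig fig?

Break the section into simple shapes (no overlaps), measuring from the bottom-left corner of the bounding box.
Bottom plate: 20 × 1.2, A = 24 cm², y = 0.6 cm, Ī = 2.88 cm⁴.
Web plate: 1 × 28, A = 28 cm², y = 15.2 cm, Ī = 1829.3 cm⁴.
Top plate: 7 × 1.8, A = 12.6 cm², y = 30.1 cm, Ī = 3.402 cm⁴.
Centroid: ȳ = ΣA·y / ΣA = 12.682 cm.
Transfer each piece to the horizontal axis through the centroid using Ī + A·d² with d = y − 12.682:
  bottom plate: d = -12.082 cm → contributes +3506.3 cm⁴
  web plate: d = 2.518 cm → contributes +2006.9 cm⁴
  top plate: d = 17.418 cm → contributes +3826.1 cm⁴
Total I = 9339.2 cm⁴.

I_xx ≈ 9340 cm⁴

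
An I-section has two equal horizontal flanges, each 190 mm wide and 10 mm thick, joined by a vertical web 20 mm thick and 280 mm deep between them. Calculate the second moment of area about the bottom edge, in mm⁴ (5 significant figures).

Break the section into simple shapes (no overlaps), measuring from the bottom-left corner of the bounding box.
Bottom flange: 190 × 10, A = 1 900 mm², y = 5 mm, Ī = 15833.33 mm⁴.
Web: 20 × 280, A = 5 600 mm², y = 150 mm, Ī = 36 586 667 mm⁴.
Top flange: 190 × 10, A = 1 900 mm², y = 295 mm, Ī = 15833.33 mm⁴.
Transfer each piece to the bottom edge using Ī + A·d² with d = y − 0:
  bottom flange: d = 5 mm → contributes +63333.33 mm⁴
  web: d = 150 mm → contributes +162 586 667 mm⁴
  top flange: d = 295 mm → contributes +165 363 333 mm⁴
Total I = 328 013 333 mm⁴.

I_base ≈ 3.2801 × 10⁸ mm⁴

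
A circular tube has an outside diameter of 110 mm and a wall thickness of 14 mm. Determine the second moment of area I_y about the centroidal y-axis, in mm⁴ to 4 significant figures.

Break the section into simple shapes (no overlaps), measuring from the bottom-left corner of the bounding box.
Outer circle: ⌀110, A = 9503.32 mm², x = 55 mm, Ī = 7 186 884 mm⁴.
Bore (subtracted): ⌀82, A = 5281.02 mm², x = 55 mm, Ī = 2 219 347 mm⁴.
By symmetry the centroid is at mid-width, x̄ = 55 mm.
All pieces are centred on the centroidal y-axis, so I = ΣĪ (holes subtracted) = 4 967 537 mm⁴.

I_y ≈ 4.968 × 10⁶ mm⁴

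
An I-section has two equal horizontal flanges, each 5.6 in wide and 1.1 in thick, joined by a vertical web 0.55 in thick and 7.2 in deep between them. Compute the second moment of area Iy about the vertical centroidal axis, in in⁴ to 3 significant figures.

Iy ≈ 32.3 in⁴

Treat the section as a set of non-overlapping primitives; coordinates are from the bounding-box lower-left.
Bottom flange: 5.6 × 1.1, A = 6.16 in², x = 2.8 in, Ī = 16.098 in⁴.
Web: 0.55 × 7.2, A = 3.96 in², x = 2.8 in, Ī = 0.099825 in⁴.
Top flange: 5.6 × 1.1, A = 6.16 in², x = 2.8 in, Ī = 16.098 in⁴.
By symmetry the centroid is at mid-width, x̄ = 2.8 in.
All pieces are centred on the vertical centroidal axis, so I = ΣĪ = 32.296 in⁴.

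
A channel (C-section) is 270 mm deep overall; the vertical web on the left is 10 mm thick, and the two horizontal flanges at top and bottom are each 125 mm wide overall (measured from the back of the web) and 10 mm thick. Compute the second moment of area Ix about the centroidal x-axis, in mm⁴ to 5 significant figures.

Decompose the section into non-overlapping parts with the origin at the bottom-left of its bounding rectangle.
Web: 10 × 270, A = 2 700 mm², y = 135 mm, Ī = 16 402 500 mm⁴.
Top flange (beyond web): 115 × 10, A = 1 150 mm², y = 265 mm, Ī = 9583.333 mm⁴.
Bottom flange (beyond web): 115 × 10, A = 1 150 mm², y = 5 mm, Ī = 9583.333 mm⁴.
By symmetry the centroid is at mid-height, ȳ = 135 mm.
Transfer each piece to the centroidal x-axis using Ī + A·d² with d = y − 135:
  web: d = 0 mm → contributes +16 402 500 mm⁴
  top flange (beyond web): d = 130 mm → contributes +19 444 583 mm⁴
  bottom flange (beyond web): d = -130 mm → contributes +19 444 583 mm⁴
Total I = 55 291 667 mm⁴.

Ix ≈ 5.5292 × 10⁷ mm⁴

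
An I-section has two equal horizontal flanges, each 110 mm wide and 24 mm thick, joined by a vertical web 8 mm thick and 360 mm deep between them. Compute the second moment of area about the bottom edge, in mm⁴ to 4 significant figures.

Decompose the section into non-overlapping parts with the origin at the bottom-left of its bounding rectangle.
Bottom flange: 110 × 24, A = 2 640 mm², y = 12 mm, Ī = 126 720 mm⁴.
Web: 8 × 360, A = 2 880 mm², y = 204 mm, Ī = 31 104 000 mm⁴.
Top flange: 110 × 24, A = 2 640 mm², y = 396 mm, Ī = 126 720 mm⁴.
Transfer each piece to a horizontal axis along the bottom face using Ī + A·d² with d = y − 0:
  bottom flange: d = 12 mm → contributes +506 880 mm⁴
  web: d = 204 mm → contributes +150 958 080 mm⁴
  top flange: d = 396 mm → contributes +414 120 960 mm⁴
Total I = 565 585 920 mm⁴.

I_base ≈ 5.656 × 10⁸ mm⁴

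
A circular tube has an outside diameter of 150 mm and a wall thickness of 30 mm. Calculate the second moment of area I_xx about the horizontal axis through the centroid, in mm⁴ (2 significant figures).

Split into non-overlapping primitives; take the origin at the lower-left of the bounding box.
Outer circle: ⌀150, A = 17 671 mm², y = 75 mm, Ī = 24 850 489 mm⁴.
Bore (subtracted): ⌀90, A = 6 362 mm², y = 75 mm, Ī = 3 220 623 mm⁴.
By symmetry the centroid is at mid-height, ȳ = 75 mm.
All pieces are centred on the horizontal axis through the centroid, so I = ΣĪ (holes subtracted) = 21 629 865 mm⁴.

I_xx ≈ 2.2 × 10⁷ mm⁴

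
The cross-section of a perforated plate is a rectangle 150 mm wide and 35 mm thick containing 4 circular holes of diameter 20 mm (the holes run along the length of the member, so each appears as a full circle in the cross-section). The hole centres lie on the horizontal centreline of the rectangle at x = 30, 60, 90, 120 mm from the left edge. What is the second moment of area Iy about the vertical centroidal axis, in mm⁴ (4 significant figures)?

Iy ≈ 8.399 × 10⁶ mm⁴

Treat the section as a set of non-overlapping primitives; coordinates are from the bounding-box lower-left.
Plate: 150 × 35, A = 5 250 mm², x = 75 mm, Ī = 9 843 750 mm⁴.
Hole 1 (subtracted): ⌀20, A = 314.159 mm², x = 30 mm, Ī = 7853.98 mm⁴.
Hole 2 (subtracted): ⌀20, A = 314.159 mm², x = 60 mm, Ī = 7853.98 mm⁴.
Hole 3 (subtracted): ⌀20, A = 314.159 mm², x = 90 mm, Ī = 7853.98 mm⁴.
Hole 4 (subtracted): ⌀20, A = 314.159 mm², x = 120 mm, Ī = 7853.98 mm⁴.
By symmetry the centroid is at mid-width, x̄ = 75 mm.
Transfer each piece to the vertical centroidal axis using Ī + A·d² with d = x − 75:
  plate: d = 0 mm → contributes +9 843 750 mm⁴
  hole 1: d = -45 mm → contributes −644 026 mm⁴
  hole 2: d = -15 mm → contributes −78539.8 mm⁴
  hole 3: d = 15 mm → contributes −78539.8 mm⁴
  hole 4: d = 45 mm → contributes −644 026 mm⁴
Total I = 8 398 617 mm⁴.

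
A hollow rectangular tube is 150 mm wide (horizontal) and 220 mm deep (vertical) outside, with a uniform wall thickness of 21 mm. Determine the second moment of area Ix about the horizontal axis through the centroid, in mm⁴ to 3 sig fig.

Treat the section as a set of non-overlapping primitives; coordinates are from the bounding-box lower-left.
Outer rectangle: 150 × 220, A = 33 000 mm², y = 110 mm, Ī = 133 100 000 mm⁴.
Inner void (subtracted): 108 × 178, A = 19 224 mm², y = 110 mm, Ī = 50 757 768 mm⁴.
By symmetry the centroid is at mid-height, ȳ = 110 mm.
All pieces are centred on the horizontal axis through the centroid, so I = ΣĪ (holes subtracted) = 82 342 232 mm⁴.

Ix ≈ 8.23 × 10⁷ mm⁴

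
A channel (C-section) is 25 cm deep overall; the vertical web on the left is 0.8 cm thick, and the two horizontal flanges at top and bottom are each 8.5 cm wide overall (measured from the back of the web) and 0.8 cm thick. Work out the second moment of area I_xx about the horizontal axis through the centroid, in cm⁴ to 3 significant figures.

I_xx ≈ 2850 cm⁴

Decompose the section into non-overlapping parts with the origin at the bottom-left of its bounding rectangle.
Web: 0.8 × 25, A = 20 cm², y = 12.5 cm, Ī = 1041.7 cm⁴.
Top flange (beyond web): 7.7 × 0.8, A = 6.16 cm², y = 24.6 cm, Ī = 0.32853 cm⁴.
Bottom flange (beyond web): 7.7 × 0.8, A = 6.16 cm², y = 0.4 cm, Ī = 0.32853 cm⁴.
By symmetry the centroid is at mid-height, ȳ = 12.5 cm.
Transfer each piece to the horizontal axis through the centroid using Ī + A·d² with d = y − 12.5:
  web: d = 0 cm → contributes +1041.7 cm⁴
  top flange (beyond web): d = 12.1 cm → contributes +902.21 cm⁴
  bottom flange (beyond web): d = -12.1 cm → contributes +902.21 cm⁴
Total I = 2846.1 cm⁴.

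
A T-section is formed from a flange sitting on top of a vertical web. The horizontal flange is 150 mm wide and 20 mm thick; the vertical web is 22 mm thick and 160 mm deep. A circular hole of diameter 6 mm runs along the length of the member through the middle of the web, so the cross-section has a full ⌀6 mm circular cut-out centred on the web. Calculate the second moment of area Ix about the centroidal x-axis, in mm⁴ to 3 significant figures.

Ix ≈ 2.07 × 10⁷ mm⁴

Break the section into simple shapes (no overlaps), measuring from the bottom-left corner of the bounding box.
Flange: 150 × 20, A = 3 000 mm², y = 170 mm, Ī = 100 000 mm⁴.
Web: 22 × 160, A = 3 520 mm², y = 80 mm, Ī = 7 509 333 mm⁴.
Hole (subtracted): ⌀6, A = 28.274 mm², y = 80 mm, Ī = 63.617 mm⁴.
Centroid: ȳ = ΣA·y / ΣA = 121.59 mm.
Transfer each piece to the centroidal x-axis using Ī + A·d² with d = y − 121.59:
  flange: d = 48.409 mm → contributes +7 130 176 mm⁴
  web: d = -41.591 mm → contributes +13 598 388 mm⁴
  hole: d = -41.591 mm → contributes −48 974 mm⁴
Total I = 20 679 590 mm⁴.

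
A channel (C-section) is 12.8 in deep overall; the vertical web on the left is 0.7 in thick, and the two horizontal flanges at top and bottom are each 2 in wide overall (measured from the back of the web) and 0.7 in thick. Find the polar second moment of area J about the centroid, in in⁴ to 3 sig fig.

Break the section into simple shapes (no overlaps), measuring from the bottom-left corner of the bounding box.
Web: 0.7 × 12.8, A = 8.96 in², y = 6.4 in, Ī = 122.33 in⁴.
Top flange (beyond web): 1.3 × 0.7, A = 0.91 in², y = 12.45 in, Ī = 0.037158 in⁴.
Bottom flange (beyond web): 1.3 × 0.7, A = 0.91 in², y = 0.35 in, Ī = 0.037158 in⁴.
By symmetry the centroid is at mid-height, ȳ = 6.4 in.
Transfer each piece to the centroidal x-axis using Ī + A·d² with d = y − 6.4:
  web: d = 0 in → contributes +122.33 in⁴
  top flange (beyond web): d = 6.05 in → contributes +33.345 in⁴
  bottom flange (beyond web): d = -6.05 in → contributes +33.345 in⁴
Total I = 189.02 in⁴.
For the y-axis: x̄ = 0.51883 in.
Repeating about the centroidal y-axis gives I_y = 2.1349 in⁴.
Polar second moment: J = I_x + I_y = 191.16 in⁴.

J ≈ 191 in⁴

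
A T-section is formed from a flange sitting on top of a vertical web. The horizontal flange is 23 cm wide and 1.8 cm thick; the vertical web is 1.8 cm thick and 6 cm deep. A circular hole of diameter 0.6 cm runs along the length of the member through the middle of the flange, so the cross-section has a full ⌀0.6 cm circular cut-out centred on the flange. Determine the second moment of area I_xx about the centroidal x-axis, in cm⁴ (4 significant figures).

I_xx ≈ 173.7 cm⁴

Decompose the section into non-overlapping parts with the origin at the bottom-left of its bounding rectangle.
Flange: 23 × 1.8, A = 41.4 cm², y = 6.9 cm, Ī = 11.178 cm⁴.
Web: 1.8 × 6, A = 10.8 cm², y = 3 cm, Ī = 32.4 cm⁴.
Hole (subtracted): ⌀0.6, A = 0.282743 cm², y = 6.9 cm, Ī = 0.00636173 cm⁴.
Centroid: ȳ = ΣA·y / ΣA = 6.08871 cm.
Transfer each piece to the centroidal x-axis using Ī + A·d² with d = y − 6.08871:
  flange: d = 0.811291 cm → contributes +38.4272 cm⁴
  web: d = -3.08871 cm → contributes +135.433 cm⁴
  hole: d = 0.811291 cm → contributes −0.192461 cm⁴
Total I = 173.668 cm⁴.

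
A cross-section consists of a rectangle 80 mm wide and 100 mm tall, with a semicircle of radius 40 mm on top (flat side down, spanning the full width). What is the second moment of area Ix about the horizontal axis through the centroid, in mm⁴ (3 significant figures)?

Split into non-overlapping primitives; take the origin at the lower-left of the bounding box.
Rectangular body: 80 × 100, A = 8 000 mm², y = 50 mm, Ī = 6 666 667 mm⁴.
Semicircular cap: semicircle r = 40, A = 2513.3 mm², y = 116.98 mm, Ī = 280 978 mm⁴.
Centroid: ȳ = ΣA·y / ΣA = 66.011 mm.
Transfer each piece to the horizontal axis through the centroid using Ī + A·d² with d = y − 66.011:
  rectangular body: d = -16.011 mm → contributes +8 717 541 mm⁴
  semicircular cap: d = 50.965 mm → contributes +6 809 113 mm⁴
Total I = 15 526 653 mm⁴.

Ix ≈ 1.55 × 10⁷ mm⁴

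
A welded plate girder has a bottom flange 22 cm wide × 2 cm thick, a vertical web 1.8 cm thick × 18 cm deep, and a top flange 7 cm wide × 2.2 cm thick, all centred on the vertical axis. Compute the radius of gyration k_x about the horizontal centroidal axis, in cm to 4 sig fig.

k_x ≈ 8.075 cm

Split into non-overlapping primitives; take the origin at the lower-left of the bounding box.
Bottom plate: 22 × 2, A = 44 cm², y = 1 cm, Ī = 14.6667 cm⁴.
Web plate: 1.8 × 18, A = 32.4 cm², y = 11 cm, Ī = 874.8 cm⁴.
Top plate: 7 × 2.2, A = 15.4 cm², y = 21.1 cm, Ī = 6.21133 cm⁴.
Centroid: ȳ = ΣA·y / ΣA = 7.90131 cm.
Transfer each piece to the horizontal centroidal axis using Ī + A·d² with d = y − 7.90131:
  bottom plate: d = -6.90131 cm → contributes +2110.3 cm⁴
  web plate: d = 3.09869 cm → contributes +1185.9 cm⁴
  top plate: d = 13.1987 cm → contributes +2688.98 cm⁴
Total I = 5985.18 cm⁴.
Radius of gyration: k = √(I/A) = √(5985.18 / 91.8) = 8.07453 cm.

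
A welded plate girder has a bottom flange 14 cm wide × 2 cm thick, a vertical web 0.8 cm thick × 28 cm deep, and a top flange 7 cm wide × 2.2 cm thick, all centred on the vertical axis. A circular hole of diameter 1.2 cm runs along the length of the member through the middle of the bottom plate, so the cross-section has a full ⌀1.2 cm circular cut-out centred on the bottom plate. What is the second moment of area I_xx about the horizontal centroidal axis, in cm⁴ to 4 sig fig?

I_xx ≈ 1.059 × 10⁴ cm⁴

Split into non-overlapping primitives; take the origin at the lower-left of the bounding box.
Bottom plate: 14 × 2, A = 28 cm², y = 1 cm, Ī = 9.33333 cm⁴.
Web plate: 0.8 × 28, A = 22.4 cm², y = 16 cm, Ī = 1463.47 cm⁴.
Top plate: 7 × 2.2, A = 15.4 cm², y = 31.1 cm, Ī = 6.21133 cm⁴.
Hole (subtracted): ⌀1.2, A = 1.13097 cm², y = 1 cm, Ī = 0.101788 cm⁴.
Centroid: ȳ = ΣA·y / ΣA = 13.3636 cm.
Transfer each piece to the horizontal centroidal axis using Ī + A·d² with d = y − 13.3636:
  bottom plate: d = -12.3636 cm → contributes +4289.35 cm⁴
  web plate: d = 2.63643 cm → contributes +1619.16 cm⁴
  top plate: d = 17.7364 cm → contributes +4850.76 cm⁴
  hole: d = -12.3636 cm → contributes −172.98 cm⁴
Total I = 10586.3 cm⁴.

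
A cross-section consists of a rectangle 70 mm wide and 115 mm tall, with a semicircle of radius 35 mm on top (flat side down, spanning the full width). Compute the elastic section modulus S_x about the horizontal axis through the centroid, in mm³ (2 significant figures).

Split into non-overlapping primitives; take the origin at the lower-left of the bounding box.
Rectangular body: 70 × 115, A = 8 050 mm², y = 57.5 mm, Ī = 8 871 771 mm⁴.
Semicircular cap: semicircle r = 35, A = 1 924 mm², y = 129.9 mm, Ī = 164 704 mm⁴.
Centroid: ȳ = ΣA·y / ΣA = 71.46 mm.
Transfer each piece to the horizontal axis through the centroid using Ī + A·d² with d = y − 71.46:
  rectangular body: d = -13.96 mm → contributes +10 440 255 mm⁴
  semicircular cap: d = 58.4 mm → contributes +6 726 459 mm⁴
Total I = 17 166 714 mm⁴.
Extreme fibre distance c = 78.54 mm; S = I/c = 218 569 mm³.

S_x ≈ 2.2 × 10⁵ mm³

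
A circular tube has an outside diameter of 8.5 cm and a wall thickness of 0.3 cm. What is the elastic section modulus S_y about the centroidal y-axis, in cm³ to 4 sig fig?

S_y ≈ 15.30 cm³

Split into non-overlapping primitives; take the origin at the lower-left of the bounding box.
Outer circle: ⌀8.5, A = 56.745 cm², x = 4.25 cm, Ī = 256.239 cm⁴.
Bore (subtracted): ⌀7.9, A = 49.0167 cm², x = 4.25 cm, Ī = 191.196 cm⁴.
By symmetry the centroid is at mid-width, x̄ = 4.25 cm.
All pieces are centred on the centroidal y-axis, so I = ΣĪ (holes subtracted) = 65.0435 cm⁴.
Extreme fibre distance c = 4.25 cm; S = I/c = 15.3043 cm³.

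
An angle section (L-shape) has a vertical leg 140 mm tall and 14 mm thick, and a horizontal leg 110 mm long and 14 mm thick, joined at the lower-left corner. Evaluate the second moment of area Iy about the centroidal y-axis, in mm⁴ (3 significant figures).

Iy ≈ 3.48 × 10⁶ mm⁴

Decompose the section into non-overlapping parts with the origin at the bottom-left of its bounding rectangle.
Vertical leg: 14 × 140, A = 1 960 mm², x = 7 mm, Ī = 32 013 mm⁴.
Horizontal leg (remainder): 96 × 14, A = 1 344 mm², x = 62 mm, Ī = 1 032 192 mm⁴.
Centroid: x̄ = ΣA·x / ΣA = 29.373 mm.
Transfer each piece to the centroidal y-axis using Ī + A·d² with d = x − 29.373:
  vertical leg: d = -22.373 mm → contributes +1 013 083 mm⁴
  horizontal leg (remainder): d = 32.627 mm → contributes +2 462 919 mm⁴
Total I = 3 476 002 mm⁴.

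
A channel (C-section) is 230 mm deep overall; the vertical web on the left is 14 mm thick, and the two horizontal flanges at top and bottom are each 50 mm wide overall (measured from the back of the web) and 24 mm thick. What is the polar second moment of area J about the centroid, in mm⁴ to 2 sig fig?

J ≈ 3.4 × 10⁷ mm⁴

Treat the section as a set of non-overlapping primitives; coordinates are from the bounding-box lower-left.
Web: 14 × 230, A = 3 220 mm², y = 115 mm, Ī = 14 194 833 mm⁴.
Top flange (beyond web): 36 × 24, A = 864 mm², y = 218 mm, Ī = 41 472 mm⁴.
Bottom flange (beyond web): 36 × 24, A = 864 mm², y = 12 mm, Ī = 41 472 mm⁴.
By symmetry the centroid is at mid-height, ȳ = 115 mm.
Transfer each piece to the centroidal x-axis using Ī + A·d² with d = y − 115:
  web: d = 0 mm → contributes +14 194 833 mm⁴
  top flange (beyond web): d = 103 mm → contributes +9 207 648 mm⁴
  bottom flange (beyond web): d = -103 mm → contributes +9 207 648 mm⁴
Total I = 32 610 129 mm⁴.
For the y-axis: x̄ = 15.73 mm.
Repeating about the centroidal y-axis gives I_y = 942 047 mm⁴.
Polar second moment: J = I_x + I_y = 33 552 176 mm⁴.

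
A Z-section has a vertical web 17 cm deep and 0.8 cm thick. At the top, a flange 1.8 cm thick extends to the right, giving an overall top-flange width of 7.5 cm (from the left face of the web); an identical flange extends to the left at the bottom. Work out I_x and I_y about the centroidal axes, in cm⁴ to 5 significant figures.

Treat the section as a set of non-overlapping primitives; coordinates are from the bounding-box lower-left.
Web: 0.8 × 17, A = 13.6 cm², y = 8.5 cm, Ī = 327.5333 cm⁴.
Top flange (beyond web): 6.7 × 1.8, A = 12.06 cm², y = 16.1 cm, Ī = 3.2562 cm⁴.
Bottom flange (beyond web): 6.7 × 1.8, A = 12.06 cm², y = 0.9 cm, Ī = 3.2562 cm⁴.
Centroid: ȳ = ΣA·y / ΣA = 8.5 cm.
Transfer each piece to the centroidal x-axis using Ī + A·d² with d = y − 8.5:
  web: d = 0 cm → contributes +327.5333 cm⁴
  top flange (beyond web): d = 7.6 cm → contributes +699.8418 cm⁴
  bottom flange (beyond web): d = -7.6 cm → contributes +699.8418 cm⁴
Total I = 1727.217 cm⁴.
For the y-axis: x̄ = 7.1 cm.
Repeating about the centroidal y-axis gives I_y = 430.1417 cm⁴.

I_x ≈ 1727.2 cm⁴, I_y ≈ 430.14 cm⁴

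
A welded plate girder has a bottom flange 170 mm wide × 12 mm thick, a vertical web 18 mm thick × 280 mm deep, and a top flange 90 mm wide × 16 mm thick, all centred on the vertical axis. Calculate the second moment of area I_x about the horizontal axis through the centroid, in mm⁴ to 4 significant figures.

Decompose the section into non-overlapping parts with the origin at the bottom-left of its bounding rectangle.
Bottom plate: 170 × 12, A = 2 040 mm², y = 6 mm, Ī = 24 480 mm⁴.
Web plate: 18 × 280, A = 5 040 mm², y = 152 mm, Ī = 32 928 000 mm⁴.
Top plate: 90 × 16, A = 1 440 mm², y = 300 mm, Ī = 30 720 mm⁴.
Centroid: ȳ = ΣA·y / ΣA = 142.056 mm.
Transfer each piece to the horizontal axis through the centroid using Ī + A·d² with d = y − 142.056:
  bottom plate: d = -136.056 mm → contributes +37 787 587 mm⁴
  web plate: d = 9.94366 mm → contributes +33 426 337 mm⁴
  top plate: d = 157.944 mm → contributes +35 953 249 mm⁴
Total I = 107 167 173 mm⁴.

I_x ≈ 1.072 × 10⁸ mm⁴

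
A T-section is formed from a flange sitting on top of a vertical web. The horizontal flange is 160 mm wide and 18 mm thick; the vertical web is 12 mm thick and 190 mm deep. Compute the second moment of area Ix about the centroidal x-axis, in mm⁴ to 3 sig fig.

Ix ≈ 2.07 × 10⁷ mm⁴

Break the section into simple shapes (no overlaps), measuring from the bottom-left corner of the bounding box.
Flange: 160 × 18, A = 2 880 mm², y = 199 mm, Ī = 77 760 mm⁴.
Web: 12 × 190, A = 2 280 mm², y = 95 mm, Ī = 6 859 000 mm⁴.
Centroid: ȳ = ΣA·y / ΣA = 153.05 mm.
Transfer each piece to the centroidal x-axis using Ī + A·d² with d = y − 153.05:
  flange: d = 45.953 mm → contributes +6 159 523 mm⁴
  web: d = -58.047 mm → contributes +14 541 226 mm⁴
Total I = 20 700 749 mm⁴.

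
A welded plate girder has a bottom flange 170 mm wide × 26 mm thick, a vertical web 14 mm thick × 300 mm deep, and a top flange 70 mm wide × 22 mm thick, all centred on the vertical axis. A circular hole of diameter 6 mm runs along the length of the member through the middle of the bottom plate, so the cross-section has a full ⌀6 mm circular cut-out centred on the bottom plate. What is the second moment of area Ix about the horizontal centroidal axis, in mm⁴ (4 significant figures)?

Decompose the section into non-overlapping parts with the origin at the bottom-left of its bounding rectangle.
Bottom plate: 170 × 26, A = 4 420 mm², y = 13 mm, Ī = 248 993 mm⁴.
Web plate: 14 × 300, A = 4 200 mm², y = 176 mm, Ī = 31 500 000 mm⁴.
Top plate: 70 × 22, A = 1 540 mm², y = 337 mm, Ī = 62113.3 mm⁴.
Hole (subtracted): ⌀6, A = 28.2743 mm², y = 13 mm, Ī = 63.6173 mm⁴.
Centroid: ȳ = ΣA·y / ΣA = 129.817 mm.
Transfer each piece to the horizontal centroidal axis using Ī + A·d² with d = y − 129.817:
  bottom plate: d = -116.817 mm → contributes +60 565 473 mm⁴
  web plate: d = 46.1828 mm → contributes +40 457 968 mm⁴
  top plate: d = 207.183 mm → contributes +66 166 160 mm⁴
  hole: d = -116.817 mm → contributes −385 903 mm⁴
Total I = 166 803 697 mm⁴.

Ix ≈ 1.668 × 10⁸ mm⁴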